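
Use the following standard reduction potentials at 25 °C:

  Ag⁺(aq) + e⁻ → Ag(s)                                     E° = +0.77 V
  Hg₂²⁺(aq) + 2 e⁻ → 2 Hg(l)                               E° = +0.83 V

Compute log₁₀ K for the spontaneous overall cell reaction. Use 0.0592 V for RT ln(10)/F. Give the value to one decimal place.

Cathode: Hg₂²⁺/Hg; anode: Ag⁺/Ag. E°cell = +0.06 V, n = 2.
log K = nE°cell / 0.0592 = (2)(+0.06) / 0.0592 = 2.0.

2.0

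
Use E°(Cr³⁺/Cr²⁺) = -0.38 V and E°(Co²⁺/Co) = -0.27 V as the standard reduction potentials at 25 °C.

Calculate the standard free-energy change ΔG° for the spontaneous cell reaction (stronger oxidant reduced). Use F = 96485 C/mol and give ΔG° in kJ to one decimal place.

-21.2 kJ

Co²⁺/Co (E° = -0.27 V) is the cathode; Cr³⁺/Cr²⁺ (E° = -0.38 V) is the anode, so E°cell = +0.11 V.
Balancing electrons gives n = 2 (lcm of 2 and 1).
ΔG° = −nFE° = −(2)(96485)(+0.11) = -21,227 J = -21.2 kJ.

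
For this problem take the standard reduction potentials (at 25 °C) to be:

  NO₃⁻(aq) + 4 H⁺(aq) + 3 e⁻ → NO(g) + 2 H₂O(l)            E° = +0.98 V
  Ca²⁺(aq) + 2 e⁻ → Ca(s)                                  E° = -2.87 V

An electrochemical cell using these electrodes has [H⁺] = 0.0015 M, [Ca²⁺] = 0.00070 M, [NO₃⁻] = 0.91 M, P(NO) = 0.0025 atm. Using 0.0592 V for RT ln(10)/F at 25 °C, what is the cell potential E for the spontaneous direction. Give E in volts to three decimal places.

NO₃⁻/NO is the cathode (higher E°), Ca²⁺/Ca the anode: E°cell = +0.98 − (-2.87) = +3.85 V, n = 6.
Overall: 2 NO₃⁻(aq) + 8 H⁺(aq) + 3 Ca(s) → 2 NO(g) + 4 H₂O(l) + 3 Ca²⁺(aq)
Q = P(NO)^2·[Ca²⁺]^3 / ([NO₃⁻]^2·[H⁺]^8); log Q = 8.004.
E = E° − (0.0592/n) log Q = +3.85 − (0.0592/6)(8.004) = +3.771 V.

+3.771 V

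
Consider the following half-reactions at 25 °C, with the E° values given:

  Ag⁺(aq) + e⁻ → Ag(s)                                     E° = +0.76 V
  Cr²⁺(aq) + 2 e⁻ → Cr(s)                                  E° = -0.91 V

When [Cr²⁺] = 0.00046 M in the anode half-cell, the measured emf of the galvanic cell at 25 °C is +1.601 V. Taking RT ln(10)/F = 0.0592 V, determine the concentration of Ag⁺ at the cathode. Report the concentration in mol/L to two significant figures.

Ag⁺/Ag is the cathode, Cr²⁺/Cr the anode: E°cell = +1.67 V, n = 2.
Overall reaction: 2 Ag⁺(aq) + Cr(s) → 2 Ag(s) + Cr²⁺(aq); Q = [Cr²⁺]^1/[Ag⁺]^2.
From E = E° − (0.0592/n) log Q: log Q = (E° − E)·n/0.0592 = (+1.67 − (+1.601))·2/0.0592 = 2.3311.
So 2·log[Ag⁺] = 1·log(0.00046) − log Q = -3.3372 − (2.3311) = -5.6683; log[Ag⁺] = -5.6683 / 2 = -2.8342; [Ag⁺] = 10^(-2.8342) ≈ 0.0015 M.

0.0015 M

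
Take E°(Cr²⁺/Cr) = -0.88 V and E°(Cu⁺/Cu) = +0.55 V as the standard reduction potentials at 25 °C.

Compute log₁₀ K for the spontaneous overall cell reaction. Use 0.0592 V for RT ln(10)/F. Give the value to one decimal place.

Cathode: Cu⁺/Cu; anode: Cr²⁺/Cr. E°cell = +1.43 V, n = 2.
log K = nE°cell / 0.0592 = (2)(+1.43) / 0.0592 = 48.3.

48.3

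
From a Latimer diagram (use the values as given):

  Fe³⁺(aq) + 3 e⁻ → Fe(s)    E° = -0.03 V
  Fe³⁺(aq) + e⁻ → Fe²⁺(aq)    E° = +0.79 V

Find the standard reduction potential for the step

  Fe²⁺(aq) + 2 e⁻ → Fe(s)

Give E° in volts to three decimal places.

-0.440 V

Sequential free energies add, so n₃E°₃ = n₁E°₁ + n₂E°₂.
With n₃ = 3, and the known step contributing 1×(+0.79) V, the unknown satisfies 2·E° = 3×(-0.03) − 1×(+0.79) = -0.880.
E° = -0.880 / 2 = -0.440 V.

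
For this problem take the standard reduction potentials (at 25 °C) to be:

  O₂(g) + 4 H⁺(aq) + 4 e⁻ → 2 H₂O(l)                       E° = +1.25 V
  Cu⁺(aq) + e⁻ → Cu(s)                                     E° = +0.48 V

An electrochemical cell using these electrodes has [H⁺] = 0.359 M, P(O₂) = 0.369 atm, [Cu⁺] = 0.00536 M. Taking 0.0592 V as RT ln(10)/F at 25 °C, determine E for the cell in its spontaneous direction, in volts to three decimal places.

+0.872 V

O₂/H₂O is the cathode (higher E°), Cu⁺/Cu the anode: E°cell = +1.25 − (+0.48) = +0.77 V, n = 4.
Overall: O₂(g) + 4 H⁺(aq) + 4 Cu(s) → 2 H₂O(l) + 4 Cu⁺(aq)
Q = [Cu⁺]^4 / (P(O₂)·[H⁺]^4); log Q = -6.871.
E = E° − (0.0592/n) log Q = +0.77 − (0.0592/4)(-6.871) = +0.872 V.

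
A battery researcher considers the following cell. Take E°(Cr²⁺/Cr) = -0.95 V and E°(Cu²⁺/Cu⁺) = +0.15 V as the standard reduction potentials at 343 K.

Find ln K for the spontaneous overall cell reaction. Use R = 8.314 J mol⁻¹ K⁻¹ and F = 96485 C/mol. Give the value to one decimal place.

74.4

Cathode: Cu²⁺/Cu⁺; anode: Cr²⁺/Cr. E°cell = (+0.15) − (-0.95) = +1.10 V, with n = 2.
ΔG° = −nFE° = −RT ln K, so ln K = nFE°/(RT) = (2)(96485)(+1.10) / ((8.314)(343)) = 74.435.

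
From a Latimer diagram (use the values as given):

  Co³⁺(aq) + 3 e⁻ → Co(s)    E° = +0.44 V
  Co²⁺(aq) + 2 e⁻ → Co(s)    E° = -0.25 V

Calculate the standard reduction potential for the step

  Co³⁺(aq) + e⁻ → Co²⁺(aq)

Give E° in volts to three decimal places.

Sequential free energies add, so n₃E°₃ = n₁E°₁ + n₂E°₂.
With n₃ = 3, and the known step contributing 2×(-0.25) V, the unknown satisfies 1·E° = 3×(+0.44) − 2×(-0.25) = +1.820.
E° = +1.820 / 1 = +1.820 V.

+1.820 V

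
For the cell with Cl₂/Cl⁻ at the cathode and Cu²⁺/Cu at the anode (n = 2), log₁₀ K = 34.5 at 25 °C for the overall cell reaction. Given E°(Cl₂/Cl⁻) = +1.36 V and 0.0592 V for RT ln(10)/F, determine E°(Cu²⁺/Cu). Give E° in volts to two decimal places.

+0.34 V

E°cell = (0.0592/n)·log K = (0.0592/2)(34.5) = +1.021 V.
Since Cl₂/Cl⁻ is the cathode and Cu²⁺/Cu the anode, E°cell = E°(Cl₂/Cl⁻) − E°(Cu²⁺/Cu).
So E°(Cu²⁺/Cu) = E°(Cl₂/Cl⁻) − E°cell = (+1.36) − (+1.021) = +0.34 V.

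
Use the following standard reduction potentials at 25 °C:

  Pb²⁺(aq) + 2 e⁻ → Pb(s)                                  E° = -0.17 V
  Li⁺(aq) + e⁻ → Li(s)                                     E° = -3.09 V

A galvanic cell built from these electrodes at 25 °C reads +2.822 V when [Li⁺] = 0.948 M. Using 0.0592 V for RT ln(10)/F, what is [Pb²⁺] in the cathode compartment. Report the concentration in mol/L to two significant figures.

0.00044 M

Pb²⁺/Pb is the cathode, Li⁺/Li the anode: E°cell = +2.92 V, n = 2.
Overall reaction: Pb²⁺(aq) + 2 Li(s) → Pb(s) + 2 Li⁺(aq); Q = [Li⁺]^2/[Pb²⁺]^1.
From E = E° − (0.0592/n) log Q: log Q = (E° − E)·n/0.0592 = (+2.92 − (+2.822))·2/0.0592 = 3.3108.
So 1·log[Pb²⁺] = 2·log(0.948) − log Q = -0.0464 − (3.3108) = -3.3572; [Pb²⁺] = 10^(-3.3572) ≈ 0.00044 M.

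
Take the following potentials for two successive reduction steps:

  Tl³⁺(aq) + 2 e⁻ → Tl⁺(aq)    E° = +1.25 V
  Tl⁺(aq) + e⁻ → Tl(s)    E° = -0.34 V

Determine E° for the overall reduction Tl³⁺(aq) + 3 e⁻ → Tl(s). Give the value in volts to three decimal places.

+0.720 V

Adding the free-energy changes (−nFE°) of the two steps gives −n₃FE°₃ = −n₁FE°₁ − n₂FE°₂.
E°₃ = (2×+1.25 + 1×-0.34) / 3 = (+2.160) / 3 = +0.720 V.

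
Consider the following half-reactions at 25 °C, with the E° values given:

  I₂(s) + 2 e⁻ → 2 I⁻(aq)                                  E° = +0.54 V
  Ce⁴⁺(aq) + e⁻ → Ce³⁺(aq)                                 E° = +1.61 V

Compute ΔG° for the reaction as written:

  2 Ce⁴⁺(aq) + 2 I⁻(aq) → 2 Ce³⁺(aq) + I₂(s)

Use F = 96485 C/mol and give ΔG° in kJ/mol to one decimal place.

As written, Ce⁴⁺/Ce³⁺ is reduced (cathode) and I₂/I⁻ is oxidised (anode), so E°cell = (+1.61) − (+0.54) = +1.07 V.
Balancing electrons gives n = 2.
ΔG° = −nFE° = −(2)(96485)(+1.07) = -206,478 J = -206.5 kJ/mol.

-206.5 kJ/mol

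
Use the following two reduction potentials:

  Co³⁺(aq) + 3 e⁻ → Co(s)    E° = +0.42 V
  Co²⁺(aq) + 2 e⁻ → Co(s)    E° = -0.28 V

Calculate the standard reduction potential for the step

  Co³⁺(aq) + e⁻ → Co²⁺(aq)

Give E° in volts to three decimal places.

+1.820 V

Sequential free energies add, so n₃E°₃ = n₁E°₁ + n₂E°₂.
With n₃ = 3, and the known step contributing 2×(-0.28) V, the unknown satisfies 1·E° = 3×(+0.42) − 2×(-0.28) = +1.820.
E° = +1.820 / 1 = +1.820 V.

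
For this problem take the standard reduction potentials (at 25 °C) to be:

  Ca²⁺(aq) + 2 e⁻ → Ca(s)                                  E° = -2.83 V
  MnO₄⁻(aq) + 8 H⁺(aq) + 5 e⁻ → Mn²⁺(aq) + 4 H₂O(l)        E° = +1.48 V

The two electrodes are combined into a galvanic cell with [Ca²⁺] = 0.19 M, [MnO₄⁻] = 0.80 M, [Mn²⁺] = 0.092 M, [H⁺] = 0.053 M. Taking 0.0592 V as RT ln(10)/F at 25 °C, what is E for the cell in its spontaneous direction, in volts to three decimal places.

+4.222 V

MnO₄⁻/Mn²⁺ is the cathode (higher E°), Ca²⁺/Ca the anode: E°cell = +1.48 − (-2.83) = +4.31 V, n = 10.
Overall: 2 MnO₄⁻(aq) + 16 H⁺(aq) + 5 Ca(s) → 2 Mn²⁺(aq) + 8 H₂O(l) + 5 Ca²⁺(aq)
Q = [Mn²⁺]^2·[Ca²⁺]^5 / ([MnO₄⁻]^2·[H⁺]^16); log Q = 14.927.
E = E° − (0.0592/n) log Q = +4.31 − (0.0592/10)(14.927) = +4.222 V.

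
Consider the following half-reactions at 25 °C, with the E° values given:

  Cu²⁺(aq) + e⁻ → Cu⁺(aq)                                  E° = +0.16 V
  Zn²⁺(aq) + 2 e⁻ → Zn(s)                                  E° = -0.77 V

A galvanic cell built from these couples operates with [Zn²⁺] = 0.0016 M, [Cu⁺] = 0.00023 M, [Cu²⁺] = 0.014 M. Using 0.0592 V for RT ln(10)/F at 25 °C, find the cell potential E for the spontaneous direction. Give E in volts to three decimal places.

Cu²⁺/Cu⁺ is the cathode (higher E°), Zn²⁺/Zn the anode: E°cell = +0.16 − (-0.77) = +0.93 V, n = 2.
Overall: 2 Cu²⁺(aq) + Zn(s) → 2 Cu⁺(aq) + Zn²⁺(aq)
Q = [Cu⁺]^2·[Zn²⁺] / ([Cu²⁺]^2); log Q = -6.365.
E = E° − (0.0592/n) log Q = +0.93 − (0.0592/2)(-6.365) = +1.118 V.

+1.118 V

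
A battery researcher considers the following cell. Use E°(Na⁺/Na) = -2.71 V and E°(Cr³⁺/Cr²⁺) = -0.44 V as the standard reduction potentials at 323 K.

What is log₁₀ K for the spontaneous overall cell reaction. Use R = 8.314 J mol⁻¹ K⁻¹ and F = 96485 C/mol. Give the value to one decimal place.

35.4

Cathode: Cr³⁺/Cr²⁺; anode: Na⁺/Na. E°cell = (-0.44) − (-2.71) = +2.27 V, with n = 1.
ΔG° = −nFE° = −RT ln K, so ln K = nFE°/(RT) = (1)(96485)(+2.27) / ((8.314)(323)) = 81.559.
log₁₀ K = 81.559 / ln 10 = 35.4.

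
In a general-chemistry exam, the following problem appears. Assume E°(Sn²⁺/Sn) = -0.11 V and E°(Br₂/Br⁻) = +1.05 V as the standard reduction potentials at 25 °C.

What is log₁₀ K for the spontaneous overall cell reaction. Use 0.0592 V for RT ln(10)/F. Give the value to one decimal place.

39.2

Cathode: Br₂/Br⁻; anode: Sn²⁺/Sn. E°cell = +1.16 V, n = 2.
log K = nE°cell / 0.0592 = (2)(+1.16) / 0.0592 = 39.2.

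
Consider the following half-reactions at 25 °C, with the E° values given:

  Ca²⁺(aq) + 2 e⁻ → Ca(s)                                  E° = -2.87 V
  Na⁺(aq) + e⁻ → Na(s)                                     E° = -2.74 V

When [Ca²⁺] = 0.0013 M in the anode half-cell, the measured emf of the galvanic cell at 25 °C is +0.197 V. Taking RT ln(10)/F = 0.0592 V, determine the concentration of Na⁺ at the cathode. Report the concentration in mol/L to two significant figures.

Na⁺/Na is the cathode, Ca²⁺/Ca the anode: E°cell = +0.13 V, n = 2.
Overall reaction: 2 Na⁺(aq) + Ca(s) → 2 Na(s) + Ca²⁺(aq); Q = [Ca²⁺]^1/[Na⁺]^2.
From E = E° − (0.0592/n) log Q: log Q = (E° − E)·n/0.0592 = (+0.13 − (+0.197))·2/0.0592 = -2.2635.
So 2·log[Na⁺] = 1·log(0.0013) − log Q = -2.8861 − (-2.2635) = -0.6226; log[Na⁺] = -0.6226 / 2 = -0.3113; [Na⁺] = 10^(-0.3113) ≈ 0.49 M.

0.49 M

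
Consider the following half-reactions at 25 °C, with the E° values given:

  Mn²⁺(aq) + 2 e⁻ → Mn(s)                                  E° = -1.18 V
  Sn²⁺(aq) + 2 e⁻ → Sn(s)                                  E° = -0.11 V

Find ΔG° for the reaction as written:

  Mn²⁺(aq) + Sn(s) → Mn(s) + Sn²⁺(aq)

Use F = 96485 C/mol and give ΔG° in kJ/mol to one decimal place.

+206.5 kJ/mol

As written, Mn²⁺/Mn is reduced (cathode) and Sn²⁺/Sn is oxidised (anode), so E°cell = (-1.18) − (-0.11) = -1.07 V.
Balancing electrons gives n = 2.
ΔG° = −nFE° = −(2)(96485)(-1.07) = 206,478 J = +206.5 kJ/mol.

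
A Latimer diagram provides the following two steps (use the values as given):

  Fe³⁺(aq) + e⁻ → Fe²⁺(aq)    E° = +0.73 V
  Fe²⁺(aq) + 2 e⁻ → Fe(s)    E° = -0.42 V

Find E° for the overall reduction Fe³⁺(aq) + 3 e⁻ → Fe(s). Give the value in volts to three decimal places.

-0.037 V

Standard free energies of sequential steps add: ΔG°₃ = ΔG°₁ + ΔG°₂, so n₃E°₃ = n₁E°₁ + n₂E°₂.
E°₃ = (1×+0.73 + 2×-0.42) / 3 = (-0.110) / 3 = -0.037 V.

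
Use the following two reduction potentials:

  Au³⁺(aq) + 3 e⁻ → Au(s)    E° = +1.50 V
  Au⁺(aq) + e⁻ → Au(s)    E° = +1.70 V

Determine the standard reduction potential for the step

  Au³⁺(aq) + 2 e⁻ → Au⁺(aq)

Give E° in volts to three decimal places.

+1.400 V

Sequential free energies add, so n₃E°₃ = n₁E°₁ + n₂E°₂.
With n₃ = 3, and the known step contributing 1×(+1.70) V, the unknown satisfies 2·E° = 3×(+1.50) − 1×(+1.70) = +2.800.
E° = +2.800 / 2 = +1.400 V.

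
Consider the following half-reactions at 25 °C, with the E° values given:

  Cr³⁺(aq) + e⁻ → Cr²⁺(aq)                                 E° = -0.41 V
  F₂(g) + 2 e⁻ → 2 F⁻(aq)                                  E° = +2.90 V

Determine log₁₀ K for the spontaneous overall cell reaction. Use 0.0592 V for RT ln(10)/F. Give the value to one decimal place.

111.8

Cathode: F₂/F⁻; anode: Cr³⁺/Cr²⁺. E°cell = +3.31 V, n = 2.
log K = nE°cell / 0.0592 = (2)(+3.31) / 0.0592 = 111.8.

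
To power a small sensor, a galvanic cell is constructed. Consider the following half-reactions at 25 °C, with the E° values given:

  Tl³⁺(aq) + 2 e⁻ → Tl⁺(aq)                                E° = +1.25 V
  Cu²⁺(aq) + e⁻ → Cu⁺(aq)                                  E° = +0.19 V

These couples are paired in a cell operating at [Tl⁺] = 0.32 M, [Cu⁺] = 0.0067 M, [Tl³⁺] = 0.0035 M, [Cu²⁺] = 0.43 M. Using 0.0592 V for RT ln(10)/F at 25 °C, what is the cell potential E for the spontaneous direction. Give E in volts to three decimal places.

Tl³⁺/Tl⁺ is the cathode (higher E°), Cu²⁺/Cu⁺ the anode: E°cell = +1.25 − (+0.19) = +1.06 V, n = 2.
Overall: Tl³⁺(aq) + 2 Cu⁺(aq) → Tl⁺(aq) + 2 Cu²⁺(aq)
Q = [Tl⁺]·[Cu²⁺]^2 / ([Tl³⁺]·[Cu⁺]^2); log Q = 5.576.
E = E° − (0.0592/n) log Q = +1.06 − (0.0592/2)(5.576) = +0.895 V.

+0.895 V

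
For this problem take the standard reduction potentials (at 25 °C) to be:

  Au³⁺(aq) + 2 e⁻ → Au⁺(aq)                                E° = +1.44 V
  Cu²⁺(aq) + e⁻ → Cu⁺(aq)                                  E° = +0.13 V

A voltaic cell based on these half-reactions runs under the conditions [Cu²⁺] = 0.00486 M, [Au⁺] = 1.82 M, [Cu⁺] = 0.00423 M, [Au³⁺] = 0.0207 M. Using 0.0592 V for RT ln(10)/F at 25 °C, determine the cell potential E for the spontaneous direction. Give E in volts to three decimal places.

+1.249 V

Au³⁺/Au⁺ is the cathode (higher E°), Cu²⁺/Cu⁺ the anode: E°cell = +1.44 − (+0.13) = +1.31 V, n = 2.
Overall: Au³⁺(aq) + 2 Cu⁺(aq) → Au⁺(aq) + 2 Cu²⁺(aq)
Q = [Au⁺]·[Cu²⁺]^2 / ([Au³⁺]·[Cu⁺]^2); log Q = 2.065.
E = E° − (0.0592/n) log Q = +1.31 − (0.0592/2)(2.065) = +1.249 V.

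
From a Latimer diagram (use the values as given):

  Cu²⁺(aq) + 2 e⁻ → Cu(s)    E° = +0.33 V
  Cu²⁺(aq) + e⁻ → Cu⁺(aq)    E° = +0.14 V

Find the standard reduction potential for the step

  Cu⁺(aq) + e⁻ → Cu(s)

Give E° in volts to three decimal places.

+0.520 V

Sequential free energies add, so n₃E°₃ = n₁E°₁ + n₂E°₂.
With n₃ = 2, and the known step contributing 1×(+0.14) V, the unknown satisfies 1·E° = 2×(+0.33) − 1×(+0.14) = +0.520.
E° = +0.520 / 1 = +0.520 V.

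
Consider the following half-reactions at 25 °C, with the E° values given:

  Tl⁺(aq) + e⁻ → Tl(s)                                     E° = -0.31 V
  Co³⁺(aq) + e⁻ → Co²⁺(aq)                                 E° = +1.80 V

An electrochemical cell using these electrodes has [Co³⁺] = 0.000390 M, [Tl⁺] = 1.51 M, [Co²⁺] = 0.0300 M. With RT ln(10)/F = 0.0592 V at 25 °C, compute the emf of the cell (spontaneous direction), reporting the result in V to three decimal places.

Co³⁺/Co²⁺ is the cathode (higher E°), Tl⁺/Tl the anode: E°cell = +1.80 − (-0.31) = +2.11 V, n = 1.
Overall: Co³⁺(aq) + Tl(s) → Co²⁺(aq) + Tl⁺(aq)
Q = [Co²⁺]·[Tl⁺] / ([Co³⁺]); log Q = 2.065.
E = E° − (0.0592/n) log Q = +2.11 − (0.0592/1)(2.065) = +1.988 V.

+1.988 V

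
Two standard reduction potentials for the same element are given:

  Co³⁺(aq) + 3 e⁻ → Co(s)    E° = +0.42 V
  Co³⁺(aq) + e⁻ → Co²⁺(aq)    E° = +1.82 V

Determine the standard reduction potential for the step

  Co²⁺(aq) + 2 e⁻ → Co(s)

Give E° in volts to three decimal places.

Sequential free energies add, so n₃E°₃ = n₁E°₁ + n₂E°₂.
With n₃ = 3, and the known step contributing 1×(+1.82) V, the unknown satisfies 2·E° = 3×(+0.42) − 1×(+1.82) = -0.560.
E° = -0.560 / 2 = -0.280 V.

-0.280 V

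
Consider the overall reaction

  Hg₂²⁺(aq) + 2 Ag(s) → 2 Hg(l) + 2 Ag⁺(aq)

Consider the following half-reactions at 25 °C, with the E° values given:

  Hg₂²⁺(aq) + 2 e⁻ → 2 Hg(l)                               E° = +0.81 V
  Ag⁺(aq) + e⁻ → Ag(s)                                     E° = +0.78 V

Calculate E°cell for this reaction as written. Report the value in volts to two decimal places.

The Hg₂²⁺/Hg couple has the higher reduction potential, so it is the cathode; Ag⁺/Ag is oxidised at the anode.
E°cell = E°(cathode) − E°(anode) = (+0.81) − (+0.78) = +0.03 V.
Since E°cell > 0, the reaction is spontaneous under standard conditions.

+0.03 V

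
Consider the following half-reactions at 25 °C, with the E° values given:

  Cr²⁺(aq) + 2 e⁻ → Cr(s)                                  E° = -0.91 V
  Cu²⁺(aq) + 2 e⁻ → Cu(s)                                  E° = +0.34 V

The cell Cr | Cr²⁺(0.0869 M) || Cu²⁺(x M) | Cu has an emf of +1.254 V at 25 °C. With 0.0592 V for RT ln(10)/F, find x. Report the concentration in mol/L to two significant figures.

Cu²⁺/Cu is the cathode, Cr²⁺/Cr the anode: E°cell = +1.25 V, n = 2.
Overall reaction: Cu²⁺(aq) + Cr(s) → Cu(s) + Cr²⁺(aq); Q = [Cr²⁺]^1/[Cu²⁺]^1.
From E = E° − (0.0592/n) log Q: log Q = (E° − E)·n/0.0592 = (+1.25 − (+1.254))·2/0.0592 = -0.1351.
So 1·log[Cu²⁺] = 1·log(0.0869) − log Q = -1.0610 − (-0.1351) = -0.9259; [Cu²⁺] = 10^(-0.9259) ≈ 0.12 M.

0.12 M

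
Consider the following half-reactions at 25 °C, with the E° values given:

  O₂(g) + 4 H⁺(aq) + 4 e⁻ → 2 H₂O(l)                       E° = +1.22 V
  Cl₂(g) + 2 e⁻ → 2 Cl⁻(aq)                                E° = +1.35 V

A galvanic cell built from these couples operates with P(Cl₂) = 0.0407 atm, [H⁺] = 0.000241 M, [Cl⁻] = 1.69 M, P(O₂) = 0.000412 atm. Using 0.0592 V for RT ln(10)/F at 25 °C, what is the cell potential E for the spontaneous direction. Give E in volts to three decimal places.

+0.340 V

Cl₂/Cl⁻ is the cathode (higher E°), O₂/H₂O the anode: E°cell = +1.35 − (+1.22) = +0.13 V, n = 4.
Overall: 2 Cl₂(g) + 2 H₂O(l) → 4 Cl⁻(aq) + O₂(g) + 4 H⁺(aq)
Q = [Cl⁻]^4·P(O₂)·[H⁺]^4 / (P(Cl₂)^2); log Q = -14.165.
E = E° − (0.0592/n) log Q = +0.13 − (0.0592/4)(-14.165) = +0.340 V.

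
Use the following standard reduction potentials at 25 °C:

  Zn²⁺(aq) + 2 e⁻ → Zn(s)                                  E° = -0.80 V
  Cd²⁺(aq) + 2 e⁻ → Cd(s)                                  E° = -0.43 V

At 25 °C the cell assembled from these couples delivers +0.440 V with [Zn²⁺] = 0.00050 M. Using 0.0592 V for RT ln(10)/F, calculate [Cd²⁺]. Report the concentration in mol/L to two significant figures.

0.12 M

Cd²⁺/Cd is the cathode, Zn²⁺/Zn the anode: E°cell = +0.37 V, n = 2.
Overall reaction: Cd²⁺(aq) + Zn(s) → Cd(s) + Zn²⁺(aq); Q = [Zn²⁺]^1/[Cd²⁺]^1.
From E = E° − (0.0592/n) log Q: log Q = (E° − E)·n/0.0592 = (+0.37 − (+0.440))·2/0.0592 = -2.3649.
So 1·log[Cd²⁺] = 1·log(0.0005) − log Q = -3.3010 − (-2.3649) = -0.9361; [Cd²⁺] = 10^(-0.9361) ≈ 0.12 M.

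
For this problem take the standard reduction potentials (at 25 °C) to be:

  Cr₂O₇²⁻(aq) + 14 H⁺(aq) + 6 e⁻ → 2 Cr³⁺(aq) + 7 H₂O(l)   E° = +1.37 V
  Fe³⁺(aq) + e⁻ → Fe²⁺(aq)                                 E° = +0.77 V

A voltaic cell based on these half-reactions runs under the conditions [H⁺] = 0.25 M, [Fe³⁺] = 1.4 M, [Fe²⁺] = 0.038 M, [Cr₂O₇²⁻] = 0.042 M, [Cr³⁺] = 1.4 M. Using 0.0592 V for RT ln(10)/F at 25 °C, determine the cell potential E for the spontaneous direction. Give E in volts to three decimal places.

Cr₂O₇²⁻/Cr³⁺ is the cathode (higher E°), Fe³⁺/Fe²⁺ the anode: E°cell = +1.37 − (+0.77) = +0.60 V, n = 6.
Overall: Cr₂O₇²⁻(aq) + 14 H⁺(aq) + 6 Fe²⁺(aq) → 2 Cr³⁺(aq) + 7 H₂O(l) + 6 Fe³⁺(aq)
Q = [Cr³⁺]^2·[Fe³⁺]^6 / ([Cr₂O₇²⁻]·[H⁺]^14·[Fe²⁺]^6); log Q = 19.496.
E = E° − (0.0592/n) log Q = +0.60 − (0.0592/6)(19.496) = +0.408 V.

+0.408 V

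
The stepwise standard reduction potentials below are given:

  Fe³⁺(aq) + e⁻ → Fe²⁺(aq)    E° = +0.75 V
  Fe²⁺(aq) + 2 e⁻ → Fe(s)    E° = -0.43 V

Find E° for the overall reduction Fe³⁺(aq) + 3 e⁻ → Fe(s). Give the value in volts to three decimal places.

-0.037 V

Adding the free-energy changes (−nFE°) of the two steps gives −n₃FE°₃ = −n₁FE°₁ − n₂FE°₂.
E°₃ = (1×+0.75 + 2×-0.43) / 3 = (-0.110) / 3 = -0.037 V.
Simply averaging or adding the two E° values would be wrong; the electron-weighted sum is required.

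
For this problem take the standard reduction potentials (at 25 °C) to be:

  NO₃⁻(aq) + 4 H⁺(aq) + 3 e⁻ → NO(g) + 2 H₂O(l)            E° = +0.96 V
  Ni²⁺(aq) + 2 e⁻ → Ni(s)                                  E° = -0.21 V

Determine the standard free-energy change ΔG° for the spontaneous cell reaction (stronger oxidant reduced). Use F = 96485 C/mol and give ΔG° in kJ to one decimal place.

NO₃⁻/NO (E° = +0.96 V) is the cathode; Ni²⁺/Ni (E° = -0.21 V) is the anode, so E°cell = +1.17 V.
Balancing electrons gives n = 6 (lcm of 3 and 2).
ΔG° = −nFE° = −(6)(96485)(+1.17) = -677,325 J = -677.3 kJ.

-677.3 kJ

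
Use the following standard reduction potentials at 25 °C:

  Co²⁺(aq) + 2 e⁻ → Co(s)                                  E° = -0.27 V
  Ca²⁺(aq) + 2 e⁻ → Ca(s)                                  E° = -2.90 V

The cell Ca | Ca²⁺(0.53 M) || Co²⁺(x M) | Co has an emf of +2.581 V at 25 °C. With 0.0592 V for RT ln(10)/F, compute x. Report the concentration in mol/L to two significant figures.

Co²⁺/Co is the cathode, Ca²⁺/Ca the anode: E°cell = +2.63 V, n = 2.
Overall reaction: Co²⁺(aq) + Ca(s) → Co(s) + Ca²⁺(aq); Q = [Ca²⁺]^1/[Co²⁺]^1.
From E = E° − (0.0592/n) log Q: log Q = (E° − E)·n/0.0592 = (+2.63 − (+2.581))·2/0.0592 = 1.6554.
So 1·log[Co²⁺] = 1·log(0.53) − log Q = -0.2757 − (1.6554) = -1.9311; [Co²⁺] = 10^(-1.9311) ≈ 0.012 M.

0.012 M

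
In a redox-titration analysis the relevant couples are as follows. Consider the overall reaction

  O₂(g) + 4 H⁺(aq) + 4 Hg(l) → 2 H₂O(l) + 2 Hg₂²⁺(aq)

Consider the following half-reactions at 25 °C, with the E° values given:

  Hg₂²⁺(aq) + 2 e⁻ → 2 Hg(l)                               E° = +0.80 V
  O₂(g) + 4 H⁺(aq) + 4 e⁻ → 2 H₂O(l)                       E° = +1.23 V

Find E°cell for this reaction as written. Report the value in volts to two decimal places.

The O₂/H₂O couple has the higher reduction potential, so it is the cathode; Hg₂²⁺/Hg is oxidised at the anode.
E°cell = E°(cathode) − E°(anode) = (+1.23) − (+0.80) = +0.43 V.

+0.43 V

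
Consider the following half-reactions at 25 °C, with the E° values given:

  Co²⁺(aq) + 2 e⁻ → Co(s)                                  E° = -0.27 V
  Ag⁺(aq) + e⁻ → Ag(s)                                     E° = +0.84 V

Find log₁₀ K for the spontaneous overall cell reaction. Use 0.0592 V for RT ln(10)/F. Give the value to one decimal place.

37.5

Cathode: Ag⁺/Ag; anode: Co²⁺/Co. E°cell = +1.11 V, n = 2.
log K = nE°cell / 0.0592 = (2)(+1.11) / 0.0592 = 37.5.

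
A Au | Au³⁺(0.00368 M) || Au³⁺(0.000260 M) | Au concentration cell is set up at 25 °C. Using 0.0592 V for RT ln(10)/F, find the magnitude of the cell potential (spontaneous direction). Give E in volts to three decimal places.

For a concentration cell E°cell = 0. The 0.00368 M side is the cathode (reduction is favoured where [Au³⁺] is higher).
With n = 3, E = −(0.0592/3) log([Au³⁺]ₐₙ/[Au³⁺]꜀ₐₜ) = −(0.0592/3) log(0.00026/0.00368) = −(0.0592/3)(-1.151) = +0.023 V.

+0.023 V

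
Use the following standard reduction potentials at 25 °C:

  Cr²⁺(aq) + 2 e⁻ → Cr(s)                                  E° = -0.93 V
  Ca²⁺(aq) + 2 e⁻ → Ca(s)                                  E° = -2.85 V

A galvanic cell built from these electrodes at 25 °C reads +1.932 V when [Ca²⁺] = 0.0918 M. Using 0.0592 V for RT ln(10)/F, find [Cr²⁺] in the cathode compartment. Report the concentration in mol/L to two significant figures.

Cr²⁺/Cr is the cathode, Ca²⁺/Ca the anode: E°cell = +1.92 V, n = 2.
Overall reaction: Cr²⁺(aq) + Ca(s) → Cr(s) + Ca²⁺(aq); Q = [Ca²⁺]^1/[Cr²⁺]^1.
From E = E° − (0.0592/n) log Q: log Q = (E° − E)·n/0.0592 = (+1.92 − (+1.932))·2/0.0592 = -0.4054.
So 1·log[Cr²⁺] = 1·log(0.0918) − log Q = -1.0372 − (-0.4054) = -0.6318; [Cr²⁺] = 10^(-0.6318) ≈ 0.23 M.

0.23 M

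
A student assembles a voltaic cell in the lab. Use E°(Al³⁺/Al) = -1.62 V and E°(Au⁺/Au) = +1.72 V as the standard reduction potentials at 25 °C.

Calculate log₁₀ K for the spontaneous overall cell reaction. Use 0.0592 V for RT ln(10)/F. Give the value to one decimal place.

Cathode: Au⁺/Au; anode: Al³⁺/Al. E°cell = +3.34 V, n = 3.
log K = nE°cell / 0.0592 = (3)(+3.34) / 0.0592 = 169.3.

169.3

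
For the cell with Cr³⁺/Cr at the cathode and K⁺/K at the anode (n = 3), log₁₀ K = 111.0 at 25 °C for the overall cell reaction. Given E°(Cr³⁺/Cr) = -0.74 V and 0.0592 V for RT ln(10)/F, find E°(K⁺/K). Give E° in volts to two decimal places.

E°cell = (0.0592/n)·log K = (0.0592/3)(111.0) = +2.190 V.
Since Cr³⁺/Cr is the cathode and K⁺/K the anode, E°cell = E°(Cr³⁺/Cr) − E°(K⁺/K).
So E°(K⁺/K) = E°(Cr³⁺/Cr) − E°cell = (-0.74) − (+2.190) = -2.93 V.

-2.93 V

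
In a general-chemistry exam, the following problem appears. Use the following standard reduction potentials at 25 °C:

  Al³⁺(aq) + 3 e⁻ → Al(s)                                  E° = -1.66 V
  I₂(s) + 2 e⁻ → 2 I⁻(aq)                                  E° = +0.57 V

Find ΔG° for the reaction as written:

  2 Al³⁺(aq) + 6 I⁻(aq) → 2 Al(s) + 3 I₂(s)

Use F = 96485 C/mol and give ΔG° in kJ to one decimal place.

As written, Al³⁺/Al is reduced (cathode) and I₂/I⁻ is oxidised (anode), so E°cell = (-1.66) − (+0.57) = -2.23 V.
Balancing electrons gives n = 6.
ΔG° = −nFE° = −(6)(96485)(-2.23) = 1,290,969 J = +1291.0 kJ.

+1291.0 kJ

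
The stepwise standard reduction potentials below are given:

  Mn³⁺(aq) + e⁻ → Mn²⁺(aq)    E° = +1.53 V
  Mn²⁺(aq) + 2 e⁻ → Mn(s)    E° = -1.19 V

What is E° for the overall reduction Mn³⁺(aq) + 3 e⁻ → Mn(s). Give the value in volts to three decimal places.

-0.283 V

Adding the free-energy changes (−nFE°) of the two steps gives −n₃FE°₃ = −n₁FE°₁ − n₂FE°₂.
E°₃ = (1×+1.53 + 2×-1.19) / 3 = (-0.850) / 3 = -0.283 V.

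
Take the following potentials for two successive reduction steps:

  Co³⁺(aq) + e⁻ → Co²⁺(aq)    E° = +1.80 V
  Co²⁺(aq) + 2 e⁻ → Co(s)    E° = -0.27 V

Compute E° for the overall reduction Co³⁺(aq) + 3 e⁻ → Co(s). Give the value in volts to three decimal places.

Standard free energies of sequential steps add: ΔG°₃ = ΔG°₁ + ΔG°₂, so n₃E°₃ = n₁E°₁ + n₂E°₂.
E°₃ = (1×+1.80 + 2×-0.27) / 3 = (+1.260) / 3 = +0.420 V.

+0.420 V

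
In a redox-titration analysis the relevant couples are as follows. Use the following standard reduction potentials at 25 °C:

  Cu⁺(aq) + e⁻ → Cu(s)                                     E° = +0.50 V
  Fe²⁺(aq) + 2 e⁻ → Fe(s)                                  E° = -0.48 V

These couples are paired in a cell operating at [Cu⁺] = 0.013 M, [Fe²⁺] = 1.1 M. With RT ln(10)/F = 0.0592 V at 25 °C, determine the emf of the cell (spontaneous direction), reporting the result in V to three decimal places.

+0.867 V

Cu⁺/Cu is the cathode (higher E°), Fe²⁺/Fe the anode: E°cell = +0.50 − (-0.48) = +0.98 V, n = 2.
Overall: 2 Cu⁺(aq) + Fe(s) → 2 Cu(s) + Fe²⁺(aq)
Q = [Fe²⁺] / ([Cu⁺]^2); log Q = 3.814.
E = E° − (0.0592/n) log Q = +0.98 − (0.0592/2)(3.814) = +0.867 V.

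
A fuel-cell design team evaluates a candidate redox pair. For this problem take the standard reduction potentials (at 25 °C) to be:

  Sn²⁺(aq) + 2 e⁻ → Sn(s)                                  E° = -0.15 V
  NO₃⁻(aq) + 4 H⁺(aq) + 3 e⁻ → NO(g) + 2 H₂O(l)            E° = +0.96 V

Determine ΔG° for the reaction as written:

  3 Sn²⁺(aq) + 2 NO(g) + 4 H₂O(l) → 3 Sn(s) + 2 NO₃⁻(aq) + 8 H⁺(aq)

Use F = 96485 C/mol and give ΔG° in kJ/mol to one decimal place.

As written, Sn²⁺/Sn is reduced (cathode) and NO₃⁻/NO is oxidised (anode), so E°cell = (-0.15) − (+0.96) = -1.11 V.
Balancing electrons gives n = 6.
ΔG° = −nFE° = −(6)(96485)(-1.11) = 642,590 J = +642.6 kJ/mol.

+642.6 kJ/mol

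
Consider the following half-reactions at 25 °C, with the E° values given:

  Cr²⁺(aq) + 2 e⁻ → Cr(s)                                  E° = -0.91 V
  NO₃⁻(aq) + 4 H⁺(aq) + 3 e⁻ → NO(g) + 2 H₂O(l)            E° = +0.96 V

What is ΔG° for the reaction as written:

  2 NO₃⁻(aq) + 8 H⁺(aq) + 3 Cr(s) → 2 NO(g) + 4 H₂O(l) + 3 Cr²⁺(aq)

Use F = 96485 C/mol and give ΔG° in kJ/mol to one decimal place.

-1082.6 kJ/mol

As written, NO₃⁻/NO is reduced (cathode) and Cr²⁺/Cr is oxidised (anode), so E°cell = (+0.96) − (-0.91) = +1.87 V.
Balancing electrons gives n = 6.
ΔG° = −nFE° = −(6)(96485)(+1.87) = -1,082,562 J = -1082.6 kJ/mol.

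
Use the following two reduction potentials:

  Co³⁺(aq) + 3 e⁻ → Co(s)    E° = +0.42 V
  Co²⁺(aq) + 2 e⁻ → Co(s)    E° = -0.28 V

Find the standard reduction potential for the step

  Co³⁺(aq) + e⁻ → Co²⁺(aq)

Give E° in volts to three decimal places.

Sequential free energies add, so n₃E°₃ = n₁E°₁ + n₂E°₂.
With n₃ = 3, and the known step contributing 2×(-0.28) V, the unknown satisfies 1·E° = 3×(+0.42) − 2×(-0.28) = +1.820.
E° = +1.820 / 1 = +1.820 V.

+1.820 V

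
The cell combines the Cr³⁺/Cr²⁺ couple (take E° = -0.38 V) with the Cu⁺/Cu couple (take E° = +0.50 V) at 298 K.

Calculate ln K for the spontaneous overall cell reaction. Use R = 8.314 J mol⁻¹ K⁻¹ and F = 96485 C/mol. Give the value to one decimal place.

Cathode: Cu⁺/Cu; anode: Cr³⁺/Cr²⁺. E°cell = (+0.50) − (-0.38) = +0.88 V, with n = 1.
ΔG° = −nFE° = −RT ln K, so ln K = nFE°/(RT) = (1)(96485)(+0.88) / ((8.314)(298)) = 34.270.

34.3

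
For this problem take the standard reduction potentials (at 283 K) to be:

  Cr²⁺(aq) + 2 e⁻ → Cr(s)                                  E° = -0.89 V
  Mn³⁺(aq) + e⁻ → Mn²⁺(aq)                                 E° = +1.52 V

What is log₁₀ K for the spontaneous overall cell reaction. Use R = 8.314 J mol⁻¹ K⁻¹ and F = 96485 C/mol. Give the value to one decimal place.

85.8

Cathode: Mn³⁺/Mn²⁺; anode: Cr²⁺/Cr. E°cell = (+1.52) − (-0.89) = +2.41 V, with n = 2.
ΔG° = −nFE° = −RT ln K, so ln K = nFE°/(RT) = (2)(96485)(+2.41) / ((8.314)(283)) = 197.656.
log₁₀ K = 197.656 / ln 10 = 85.8.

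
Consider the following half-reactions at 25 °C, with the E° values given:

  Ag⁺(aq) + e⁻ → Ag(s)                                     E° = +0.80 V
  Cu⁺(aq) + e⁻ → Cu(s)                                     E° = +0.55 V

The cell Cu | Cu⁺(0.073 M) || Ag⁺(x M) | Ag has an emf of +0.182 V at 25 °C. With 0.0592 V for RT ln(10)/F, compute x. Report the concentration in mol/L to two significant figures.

Ag⁺/Ag is the cathode, Cu⁺/Cu the anode: E°cell = +0.25 V, n = 1.
Overall reaction: Ag⁺(aq) + Cu(s) → Ag(s) + Cu⁺(aq); Q = [Cu⁺]^1/[Ag⁺]^1.
From E = E° − (0.0592/n) log Q: log Q = (E° − E)·n/0.0592 = (+0.25 − (+0.182))·1/0.0592 = 1.1486.
So 1·log[Ag⁺] = 1·log(0.073) − log Q = -1.1367 − (1.1486) = -2.2853; [Ag⁺] = 10^(-2.2853) ≈ 0.0052 M.

0.0052 M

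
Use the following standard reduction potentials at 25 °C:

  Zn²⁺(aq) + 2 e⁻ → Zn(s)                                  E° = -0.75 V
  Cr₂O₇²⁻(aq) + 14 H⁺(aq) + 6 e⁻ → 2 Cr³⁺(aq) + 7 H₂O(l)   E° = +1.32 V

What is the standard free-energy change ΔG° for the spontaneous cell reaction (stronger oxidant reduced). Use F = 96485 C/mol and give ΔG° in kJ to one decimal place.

Cr₂O₇²⁻/Cr³⁺ (E° = +1.32 V) is the cathode; Zn²⁺/Zn (E° = -0.75 V) is the anode, so E°cell = +2.07 V.
Balancing electrons gives n = 6 (lcm of 6 and 2).
ΔG° = −nFE° = −(6)(96485)(+2.07) = -1,198,344 J = -1198.3 kJ.

-1198.3 kJ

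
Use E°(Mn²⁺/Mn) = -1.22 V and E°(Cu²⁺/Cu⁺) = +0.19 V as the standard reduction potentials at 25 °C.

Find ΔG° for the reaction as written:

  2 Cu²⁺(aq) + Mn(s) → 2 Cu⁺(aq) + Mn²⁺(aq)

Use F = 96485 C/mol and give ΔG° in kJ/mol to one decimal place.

-272.1 kJ/mol

As written, Cu²⁺/Cu⁺ is reduced (cathode) and Mn²⁺/Mn is oxidised (anode), so E°cell = (+0.19) − (-1.22) = +1.41 V.
Balancing electrons gives n = 2.
ΔG° = −nFE° = −(2)(96485)(+1.41) = -272,088 J = -272.1 kJ/mol.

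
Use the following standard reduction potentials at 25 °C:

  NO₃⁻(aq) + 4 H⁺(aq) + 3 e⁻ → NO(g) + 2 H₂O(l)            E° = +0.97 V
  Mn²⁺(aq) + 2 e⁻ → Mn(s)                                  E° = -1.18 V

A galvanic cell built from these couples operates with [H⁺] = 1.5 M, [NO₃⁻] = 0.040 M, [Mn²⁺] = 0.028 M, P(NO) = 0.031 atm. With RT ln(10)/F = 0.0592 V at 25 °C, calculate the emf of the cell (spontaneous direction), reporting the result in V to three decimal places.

NO₃⁻/NO is the cathode (higher E°), Mn²⁺/Mn the anode: E°cell = +0.97 − (-1.18) = +2.15 V, n = 6.
Overall: 2 NO₃⁻(aq) + 8 H⁺(aq) + 3 Mn(s) → 2 NO(g) + 4 H₂O(l) + 3 Mn²⁺(aq)
Q = P(NO)^2·[Mn²⁺]^3 / ([NO₃⁻]^2·[H⁺]^8); log Q = -6.289.
E = E° − (0.0592/n) log Q = +2.15 − (0.0592/6)(-6.289) = +2.212 V.

+2.212 V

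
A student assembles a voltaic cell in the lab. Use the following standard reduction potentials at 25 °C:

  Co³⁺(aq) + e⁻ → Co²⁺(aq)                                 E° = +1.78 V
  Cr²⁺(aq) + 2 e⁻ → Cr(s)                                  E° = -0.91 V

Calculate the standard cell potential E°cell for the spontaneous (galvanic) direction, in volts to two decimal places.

+2.69 V

The Co³⁺/Co²⁺ couple has the higher reduction potential, so it is the cathode; Cr²⁺/Cr is oxidised at the anode.
E°cell = E°(cathode) − E°(anode) = (+1.78) − (-0.91) = +2.69 V.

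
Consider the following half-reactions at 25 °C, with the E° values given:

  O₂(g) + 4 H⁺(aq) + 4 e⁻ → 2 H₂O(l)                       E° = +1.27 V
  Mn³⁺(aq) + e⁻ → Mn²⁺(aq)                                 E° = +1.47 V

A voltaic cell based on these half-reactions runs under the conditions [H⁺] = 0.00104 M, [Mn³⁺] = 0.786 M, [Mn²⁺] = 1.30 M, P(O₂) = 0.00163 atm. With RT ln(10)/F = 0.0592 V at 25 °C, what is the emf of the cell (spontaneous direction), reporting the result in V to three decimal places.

Mn³⁺/Mn²⁺ is the cathode (higher E°), O₂/H₂O the anode: E°cell = +1.47 − (+1.27) = +0.20 V, n = 4.
Overall: 4 Mn³⁺(aq) + 2 H₂O(l) → 4 Mn²⁺(aq) + O₂(g) + 4 H⁺(aq)
Q = [Mn²⁺]^4·P(O₂)·[H⁺]^4 / ([Mn³⁺]^4); log Q = -13.846.
E = E° − (0.0592/n) log Q = +0.20 − (0.0592/4)(-13.846) = +0.405 V.

+0.405 V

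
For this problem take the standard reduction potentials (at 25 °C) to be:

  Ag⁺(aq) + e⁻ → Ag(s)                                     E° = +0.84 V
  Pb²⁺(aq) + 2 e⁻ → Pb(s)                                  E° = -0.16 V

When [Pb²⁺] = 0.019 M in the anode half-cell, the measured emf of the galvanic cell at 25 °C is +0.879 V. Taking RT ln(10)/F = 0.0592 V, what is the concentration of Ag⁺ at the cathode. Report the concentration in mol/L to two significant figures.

0.0012 M

Ag⁺/Ag is the cathode, Pb²⁺/Pb the anode: E°cell = +1.00 V, n = 2.
Overall reaction: 2 Ag⁺(aq) + Pb(s) → 2 Ag(s) + Pb²⁺(aq); Q = [Pb²⁺]^1/[Ag⁺]^2.
From E = E° − (0.0592/n) log Q: log Q = (E° − E)·n/0.0592 = (+1.00 − (+0.879))·2/0.0592 = 4.0878.
So 2·log[Ag⁺] = 1·log(0.019) − log Q = -1.7212 − (4.0878) = -5.8090; log[Ag⁺] = -5.8090 / 2 = -2.9045; [Ag⁺] = 10^(-2.9045) ≈ 0.0012 M.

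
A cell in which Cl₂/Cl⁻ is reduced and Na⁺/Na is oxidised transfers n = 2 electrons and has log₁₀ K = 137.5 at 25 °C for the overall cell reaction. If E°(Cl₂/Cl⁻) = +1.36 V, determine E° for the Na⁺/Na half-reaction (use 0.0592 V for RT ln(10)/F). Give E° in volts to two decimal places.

-2.71 V

E°cell = (0.0592/n)·log K = (0.0592/2)(137.5) = +4.070 V.
Since Cl₂/Cl⁻ is the cathode and Na⁺/Na the anode, E°cell = E°(Cl₂/Cl⁻) − E°(Na⁺/Na).
So E°(Na⁺/Na) = E°(Cl₂/Cl⁻) − E°cell = (+1.36) − (+4.070) = -2.71 V.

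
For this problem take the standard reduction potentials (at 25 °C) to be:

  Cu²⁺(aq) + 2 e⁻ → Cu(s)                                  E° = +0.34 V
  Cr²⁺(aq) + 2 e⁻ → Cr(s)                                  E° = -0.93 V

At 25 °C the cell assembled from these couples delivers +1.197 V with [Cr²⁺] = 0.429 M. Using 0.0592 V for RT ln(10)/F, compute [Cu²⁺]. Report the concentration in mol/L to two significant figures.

0.0015 M

Cu²⁺/Cu is the cathode, Cr²⁺/Cr the anode: E°cell = +1.27 V, n = 2.
Overall reaction: Cu²⁺(aq) + Cr(s) → Cu(s) + Cr²⁺(aq); Q = [Cr²⁺]^1/[Cu²⁺]^1.
From E = E° − (0.0592/n) log Q: log Q = (E° − E)·n/0.0592 = (+1.27 − (+1.197))·2/0.0592 = 2.4662.
So 1·log[Cu²⁺] = 1·log(0.429) − log Q = -0.3675 − (2.4662) = -2.8337; [Cu²⁺] = 10^(-2.8337) ≈ 0.0015 M.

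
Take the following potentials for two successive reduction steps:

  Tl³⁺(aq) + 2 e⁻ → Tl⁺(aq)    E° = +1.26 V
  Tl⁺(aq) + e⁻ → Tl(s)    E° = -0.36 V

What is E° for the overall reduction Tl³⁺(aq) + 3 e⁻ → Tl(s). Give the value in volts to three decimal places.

+0.720 V

Since ΔG° = −nFE° is additive over sequential reductions, n₃E°₃ = n₁E°₁ + n₂E°₂.
E°₃ = (2×+1.26 + 1×-0.36) / 3 = (+2.160) / 3 = +0.720 V.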